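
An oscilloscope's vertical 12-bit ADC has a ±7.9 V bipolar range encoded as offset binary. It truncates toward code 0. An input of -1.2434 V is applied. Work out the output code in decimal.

Full-scale span = 15.8 V; LSB = 15.8/2^12 = 3.857 mV.
(V_in − V_low)/LSB = (-1.2434 − (−7.9)) / 0.00385742 = 1725.660.
Floor → code 1725.

code 1725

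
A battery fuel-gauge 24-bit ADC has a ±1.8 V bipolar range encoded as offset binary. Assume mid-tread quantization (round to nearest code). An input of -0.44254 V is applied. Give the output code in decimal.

code 6326222

LSB = 3.6 V / 16777216 = 0.21 µV.
(V_in − V_low)/LSB = (-0.44254 − (−1.8)) / 2.14577e-07 = 6326222.120.
round(6326222.120) = 6326222.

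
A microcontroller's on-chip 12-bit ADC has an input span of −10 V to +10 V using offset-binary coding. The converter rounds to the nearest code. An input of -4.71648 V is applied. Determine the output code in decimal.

Full-scale span = 20 V; LSB = 20/2^12 = 4.883 mV.
(-4.71648 − (−10)) / 0.00488281 = 1082.065 LSBs.
Round → code 1082.

code 1082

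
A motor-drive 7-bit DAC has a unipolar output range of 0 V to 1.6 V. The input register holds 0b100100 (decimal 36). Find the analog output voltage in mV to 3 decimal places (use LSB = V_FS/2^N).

450.000 mV

LSB = 1.6 V / 2^7 = 12.500 mV.
Code 0b100100 = 36 decimal.
V_out = 0 + 36 × 0.0125 V = 0.45 V.
= 450.000 mV.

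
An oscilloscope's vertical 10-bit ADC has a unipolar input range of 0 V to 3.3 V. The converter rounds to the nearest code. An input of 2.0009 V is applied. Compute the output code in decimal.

LSB = 3.3 V / 1024 = 3.223 mV.
(V_in − V_low)/LSB = (2.0009 − 0) / 0.00322266 = 620.885.
Round → code 621.

code 621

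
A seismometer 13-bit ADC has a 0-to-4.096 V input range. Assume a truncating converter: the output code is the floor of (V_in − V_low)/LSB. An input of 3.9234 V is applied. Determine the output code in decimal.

Full-scale span = 4.096 V; LSB = 4.096/2^13 = 0.500 mV.
(V_in − V_low)/LSB = (3.9234 − 0) / 0.0005 = 7846.800.
⌊·⌋(7846.800) = 7846.

code 7846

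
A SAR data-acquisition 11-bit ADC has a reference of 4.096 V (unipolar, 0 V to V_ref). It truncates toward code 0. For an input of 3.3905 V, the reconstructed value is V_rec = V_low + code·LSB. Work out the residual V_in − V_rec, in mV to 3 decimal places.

0.500 mV

One LSB is 4.096 V / 2048 = 2.000 mV.
Scaled input = 1695.2500 LSBs, so code = 1695.
Reconstructed: 3.39 V.
V_in − V_rec = 0.0005 V = 0.500 mV.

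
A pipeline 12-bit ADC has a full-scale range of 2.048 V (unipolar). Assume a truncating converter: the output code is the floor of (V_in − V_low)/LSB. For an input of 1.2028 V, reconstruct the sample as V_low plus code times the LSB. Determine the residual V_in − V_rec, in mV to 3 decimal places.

Step size: 2.048 V ÷ 2^12 = 0.500 mV.
Scaled input = 2405.6000 LSBs, so code = 2405.
V_rec = 0 + 2405·0.0005 = 1.2025 V.
Difference: 0.0003 V → 0.300 mV.

0.300 mV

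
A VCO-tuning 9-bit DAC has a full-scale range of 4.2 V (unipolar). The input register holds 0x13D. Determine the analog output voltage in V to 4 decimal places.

2.6004 V

LSB = 4.2 V / 2^9 = 8.203 mV.
Code 0x13D = 317 decimal.
V_out = 0 + 317 × 0.00820313 V = 2.60039 V.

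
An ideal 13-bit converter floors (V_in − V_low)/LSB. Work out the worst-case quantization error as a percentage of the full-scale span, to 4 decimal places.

Truncating → worst-case error = 1 LSB = V_FS/2^13, so 100/8192 = 0.012207 % of full scale.

0.0122 %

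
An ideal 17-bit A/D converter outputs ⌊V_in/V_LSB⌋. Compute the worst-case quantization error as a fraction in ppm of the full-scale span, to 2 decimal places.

Truncating → worst-case error = 1 LSB = V_FS/2^17, so 1e+06/131072 = 7.62939 ppm of full scale.

7.63 ppm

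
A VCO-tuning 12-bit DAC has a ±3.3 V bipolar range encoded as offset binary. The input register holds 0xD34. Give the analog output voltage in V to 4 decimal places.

LSB = 6.6 V / 2^12 = 1.611 mV.
Code 0xD34 = 3380 decimal.
V_out = (−3.3) + 3380 × 0.00161133 V = 2.14629 V.

2.1463 V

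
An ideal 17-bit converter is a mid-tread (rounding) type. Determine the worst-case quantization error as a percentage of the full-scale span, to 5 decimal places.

0.00038 %

Rounding → worst-case error = ½ LSB = V_FS/2^18, so 100/262144 = 0.00038147 % of full scale.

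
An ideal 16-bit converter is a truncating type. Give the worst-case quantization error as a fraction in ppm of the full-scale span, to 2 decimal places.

Truncating → worst-case error = 1 LSB = V_FS/2^16, so 1e+06/65536 = 15.2588 ppm of full scale.

15.26 ppm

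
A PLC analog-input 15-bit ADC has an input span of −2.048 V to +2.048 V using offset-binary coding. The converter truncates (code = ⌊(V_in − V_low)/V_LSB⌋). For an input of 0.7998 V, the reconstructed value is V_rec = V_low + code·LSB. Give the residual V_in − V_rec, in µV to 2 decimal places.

50.00 µV

Step size: 4.096 V ÷ 2^15 = 125.00 µV.
(0.7998 − (−2.048))/0.000125 = 22782.4000; ⌊·⌋ gives code 22782.
Reconstructed: 0.79975 V.
Difference: 5e-05 V → 50.00 µV.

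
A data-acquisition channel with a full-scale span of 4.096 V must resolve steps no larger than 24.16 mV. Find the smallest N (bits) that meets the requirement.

Number of steps required ≥ 4.096 V / 24.16 mV = 169.54.
Need 2^N ≥ 169.54; 2^7 = 128, 2^8 = 256.
Minimum N = 8.

8 bits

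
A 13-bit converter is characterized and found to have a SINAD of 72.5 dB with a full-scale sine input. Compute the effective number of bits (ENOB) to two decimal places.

ENOB = (SINAD − 1.76) / 6.02 = (72.5 − 1.76)/6.02 = 11.751.

11.75 bits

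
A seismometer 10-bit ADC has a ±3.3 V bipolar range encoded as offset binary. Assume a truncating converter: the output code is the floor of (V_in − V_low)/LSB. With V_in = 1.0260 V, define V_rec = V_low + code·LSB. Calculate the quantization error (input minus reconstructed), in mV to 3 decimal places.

One LSB is 6.6 V / 1024 = 6.445 mV.
Scaled input = 671.1855 LSBs, so code = 671.
Reconstructed: 1.0248047 V.
Error = 1.0260 − 1.0248047 = 0.00119531 V = 1.195 mV.

1.195 mV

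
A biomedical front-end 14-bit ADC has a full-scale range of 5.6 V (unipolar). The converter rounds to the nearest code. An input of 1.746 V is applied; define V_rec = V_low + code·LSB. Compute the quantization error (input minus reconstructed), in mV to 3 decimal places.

One LSB is 5.6 V / 16384 = 341.80 µV.
Scaled input = 5108.2971 LSBs, so code = 5108.
Reconstructed: 1.7458984 V.
Error = 1.746 − 1.7458984 = 0.000101562 V = 0.102 mV.

0.102 mV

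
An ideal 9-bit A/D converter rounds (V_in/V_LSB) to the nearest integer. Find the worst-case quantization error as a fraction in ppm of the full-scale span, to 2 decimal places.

976.56 ppm

Rounding → worst-case error = ½ LSB = V_FS/2^10, so 1e+06/1024 = 976.562 ppm of full scale.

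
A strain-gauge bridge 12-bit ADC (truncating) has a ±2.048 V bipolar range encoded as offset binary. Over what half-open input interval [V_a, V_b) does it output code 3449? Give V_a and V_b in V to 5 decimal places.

LSB = 4.096/2^12 = 1.000 mV.
V_a = V_low + 3449·LSB = 1.401 V; V_b = V_low + 3450·LSB = 1.402 V.

[1.40100 V, 1.40200 V)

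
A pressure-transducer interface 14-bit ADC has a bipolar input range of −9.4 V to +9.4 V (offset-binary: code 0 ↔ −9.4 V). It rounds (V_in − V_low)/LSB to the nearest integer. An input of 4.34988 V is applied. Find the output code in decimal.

code 11983

LSB = 18.8 V / 16384 = 1.147 mV.
(V_in − V_low)/LSB = (4.34988 − (−9.4)) / 0.00114746 = 11982.874.
round(11982.874) = 11983.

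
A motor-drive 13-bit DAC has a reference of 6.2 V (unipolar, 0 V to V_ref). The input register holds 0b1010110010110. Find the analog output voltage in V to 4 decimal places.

4.1823 V

LSB = 6.2 V / 2^13 = 0.757 mV.
Code 0b1010110010110 = 5526 decimal.
V_out = 0 + 5526 × 0.000756836 V = 4.18228 V.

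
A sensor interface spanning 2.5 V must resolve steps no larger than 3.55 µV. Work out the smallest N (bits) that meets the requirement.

20 bits

Number of steps required ≥ 2.5 V / 3.55 µV = 704225.35.
Need 2^N ≥ 704225.35; 2^19 = 524288, 2^20 = 1048576.
Minimum N = 20.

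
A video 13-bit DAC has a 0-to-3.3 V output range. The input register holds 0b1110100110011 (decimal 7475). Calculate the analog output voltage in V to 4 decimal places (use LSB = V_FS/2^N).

LSB = 3.3 V / 2^13 = 402.83 µV.
Code 0b1110100110011 = 7475 decimal.
V_out = 0 + 7475 × 0.000402832 V = 3.01117 V.

3.0112 V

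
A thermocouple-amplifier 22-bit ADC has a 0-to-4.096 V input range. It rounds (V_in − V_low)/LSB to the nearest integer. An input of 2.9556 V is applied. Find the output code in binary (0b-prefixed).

code 0b1011100010111001100110 (decimal 3026534)

With 4194304 levels over 4.096 V, one step is 0.98 µV.
Input sits at 3026534.400 steps above V_low.
round(3026534.400) = 3026534.
In binary (0b-prefixed): 0b1011100010111001100110.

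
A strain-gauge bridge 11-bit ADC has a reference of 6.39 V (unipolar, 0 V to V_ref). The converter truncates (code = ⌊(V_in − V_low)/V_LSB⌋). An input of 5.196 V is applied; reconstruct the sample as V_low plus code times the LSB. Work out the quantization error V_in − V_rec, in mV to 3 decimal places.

1.005 mV

LSB = 6.39/2^11 = 3.120 mV.
Scaled input = 1665.3221 LSBs, so code = 1665.
Reconstructed: 5.1949951 V.
Error = 5.196 − 5.1949951 = 0.00100488 V = 1.005 mV.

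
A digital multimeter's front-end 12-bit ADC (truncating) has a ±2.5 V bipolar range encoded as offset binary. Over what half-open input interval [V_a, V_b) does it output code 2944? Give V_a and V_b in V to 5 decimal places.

[1.09375 V, 1.09497 V)

LSB = 5/2^12 = 1.221 mV.
V_a = V_low + 2944·LSB = 1.09375 V; V_b = V_low + 2945·LSB = 1.09497 V.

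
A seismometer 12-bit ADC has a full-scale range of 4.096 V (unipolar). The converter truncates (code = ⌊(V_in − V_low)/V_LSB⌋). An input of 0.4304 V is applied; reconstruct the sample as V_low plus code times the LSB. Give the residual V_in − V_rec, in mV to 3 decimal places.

One LSB is 4.096 V / 4096 = 1.000 mV.
(V_in − V_low)/LSB = (0.4304 − 0)/0.001 = 430.4000 → code 430 (floor).
V_rec = 0 + 430·0.001 = 0.43 V.
V_in − V_rec = 0.0004 V = 0.400 mV.

0.400 mV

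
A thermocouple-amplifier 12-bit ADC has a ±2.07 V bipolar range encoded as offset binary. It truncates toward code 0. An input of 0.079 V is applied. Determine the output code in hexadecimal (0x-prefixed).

LSB = 4.14 V / 4096 = 1.011 mV.
Input sits at 2126.160 steps above V_low.
⌊·⌋(2126.160) = 2126.
In hexadecimal (0x-prefixed): 0x84E.

code 0x84E (decimal 2126)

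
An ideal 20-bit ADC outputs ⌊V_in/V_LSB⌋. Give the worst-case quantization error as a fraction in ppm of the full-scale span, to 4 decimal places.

0.9537 ppm

Truncating → worst-case error = 1 LSB = V_FS/2^20, so 1e+06/1048576 = 0.953674 ppm of full scale.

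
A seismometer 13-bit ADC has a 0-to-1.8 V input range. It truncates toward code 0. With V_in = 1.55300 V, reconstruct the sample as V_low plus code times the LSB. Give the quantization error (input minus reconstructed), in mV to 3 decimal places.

0.192 mV

LSB = 1.8/2^13 = 219.73 µV.
Scaled input = 7067.8756 LSBs, so code = 7067.
V_rec = 0 + 7067·0.000219727 = 1.5528076 V.
Error = 1.55300 − 1.5528076 = 0.000192383 V = 0.192 mV.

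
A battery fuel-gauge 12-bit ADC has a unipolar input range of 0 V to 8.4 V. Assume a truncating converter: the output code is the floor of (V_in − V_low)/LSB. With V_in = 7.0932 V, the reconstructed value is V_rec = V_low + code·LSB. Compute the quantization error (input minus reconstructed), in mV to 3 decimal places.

1.598 mV

LSB = 8.4/2^12 = 2.051 mV.
(V_in − V_low)/LSB = (7.0932 − 0)/0.00205078 = 3458.7794 → code 3458 (floor).
V_rec = 0 + 3458·0.00205078 = 7.0916016 V.
V_in − V_rec = 0.00159844 V = 1.598 mV.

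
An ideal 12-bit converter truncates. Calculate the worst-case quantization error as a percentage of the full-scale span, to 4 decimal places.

Truncating → worst-case error = 1 LSB = V_FS/2^12, so 100/4096 = 0.0244141 % of full scale.

0.0244 %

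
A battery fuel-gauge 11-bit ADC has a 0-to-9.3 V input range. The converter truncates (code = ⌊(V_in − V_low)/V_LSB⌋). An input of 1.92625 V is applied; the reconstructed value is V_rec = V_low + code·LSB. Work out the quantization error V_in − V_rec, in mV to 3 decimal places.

0.859 mV

LSB = 9.3/2^11 = 4.541 mV.
(V_in − V_low)/LSB = (1.92625 − 0)/0.00454102 = 424.1892 → code 424 (floor).
Reconstructed: 1.9253906 V.
V_in − V_rec = 0.000859375 V = 0.859 mV.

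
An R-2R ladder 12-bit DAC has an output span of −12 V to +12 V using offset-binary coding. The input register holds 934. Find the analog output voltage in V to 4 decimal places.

LSB = 24 V / 2^12 = 5.859 mV.
V_out = (−12) + 934 × 0.00585938 V = -6.52734 V.

-6.5273 V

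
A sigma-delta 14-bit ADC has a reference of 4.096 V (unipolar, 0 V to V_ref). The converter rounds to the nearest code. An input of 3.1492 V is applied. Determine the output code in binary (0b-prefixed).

code 0b11000100110101 (decimal 12597)

Full-scale span = 4.096 V; LSB = 4.096/2^14 = 250.00 µV.
Input sits at 12596.800 steps above V_low.
round(12596.800) = 12597.
In binary (0b-prefixed): 0b11000100110101.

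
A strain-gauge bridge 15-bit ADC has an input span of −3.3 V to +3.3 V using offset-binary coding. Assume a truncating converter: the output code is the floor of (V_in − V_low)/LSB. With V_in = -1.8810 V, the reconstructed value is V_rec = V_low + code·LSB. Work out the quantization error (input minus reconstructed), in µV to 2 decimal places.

Step size: 6.6 V ÷ 2^15 = 201.42 µV.
(-1.8810 − (−3.3))/0.000201416 = 7045.1200; ⌊·⌋ gives code 7045.
Code 7045 maps back to (−3.3) + 7045×0.000201416 V = -1.8810242 V.
Error = -1.8810 − (−1.8810242) = 2.41699e-05 V = 24.17 µV.

24.17 µV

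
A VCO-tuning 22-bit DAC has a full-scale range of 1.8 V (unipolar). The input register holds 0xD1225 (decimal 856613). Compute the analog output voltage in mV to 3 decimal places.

LSB = 1.8 V / 2^22 = 0.43 µV.
Code 0xD1225 = 856613 decimal.
V_out = 0 + 856613 × 4.29153e-07 V = 0.367618 V.
= 367.618 mV.

367.618 mV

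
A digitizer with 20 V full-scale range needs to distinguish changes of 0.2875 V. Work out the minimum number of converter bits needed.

7 bits

Number of steps required ≥ 20 V / 0.2875 V = 69.57.
Need 2^N ≥ 69.57; 2^6 = 64, 2^7 = 128.
Minimum N = 7.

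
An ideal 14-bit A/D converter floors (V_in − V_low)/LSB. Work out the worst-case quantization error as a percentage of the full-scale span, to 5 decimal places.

Truncating → worst-case error = 1 LSB = V_FS/2^14, so 100/16384 = 0.00610352 % of full scale.

0.00610 %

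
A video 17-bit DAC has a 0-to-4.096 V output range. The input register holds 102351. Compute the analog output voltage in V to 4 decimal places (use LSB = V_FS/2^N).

LSB = 4.096 V / 2^17 = 31.25 µV.
V_out = 0 + 102351 × 3.125e-05 V = 3.19847 V.

3.1985 V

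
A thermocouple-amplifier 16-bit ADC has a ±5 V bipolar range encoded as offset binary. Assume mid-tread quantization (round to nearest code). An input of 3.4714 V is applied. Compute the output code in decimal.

code 55518

With 65536 levels over 10 V, one step is 152.59 µV.
(V_in − V_low)/LSB = (3.4714 − (−5)) / 0.000152588 = 55518.167.
So the output code is 55518.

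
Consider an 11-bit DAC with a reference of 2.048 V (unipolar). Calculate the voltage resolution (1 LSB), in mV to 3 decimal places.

1.000 mV

Full-scale span = 2.048 V.
LSB = 2.048 / 2^11 = 2.048 / 2048 = 0.001 V = 1.000 mV.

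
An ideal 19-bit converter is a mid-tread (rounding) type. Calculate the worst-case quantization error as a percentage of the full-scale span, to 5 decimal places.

0.00010 %

Rounding → worst-case error = ½ LSB = V_FS/2^20, so 100/1048576 = 9.53674e-05 % of full scale.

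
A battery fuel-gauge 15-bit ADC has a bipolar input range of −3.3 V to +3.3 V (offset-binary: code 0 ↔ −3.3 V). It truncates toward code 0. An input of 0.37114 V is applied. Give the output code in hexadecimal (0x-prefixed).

Full-scale span = 6.6 V; LSB = 6.6/2^15 = 201.42 µV.
(0.37114 − (−3.3)) / 0.000201416 = 18226.654 LSBs.
⌊·⌋(18226.654) = 18226.
In hexadecimal (0x-prefixed): 0x4732.

code 0x4732 (decimal 18226)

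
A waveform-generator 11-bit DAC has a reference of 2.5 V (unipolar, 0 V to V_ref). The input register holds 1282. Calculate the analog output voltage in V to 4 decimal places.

LSB = 2.5 V / 2^11 = 1.221 mV.
V_out = 0 + 1282 × 0.0012207 V = 1.56494 V.

1.5649 V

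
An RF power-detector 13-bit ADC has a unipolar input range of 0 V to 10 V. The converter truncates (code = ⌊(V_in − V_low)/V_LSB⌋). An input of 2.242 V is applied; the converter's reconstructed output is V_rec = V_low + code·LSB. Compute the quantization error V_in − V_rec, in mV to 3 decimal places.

0.789 mV

Step size: 10 V ÷ 2^13 = 1.221 mV.
(V_in − V_low)/LSB = (2.242 − 0)/0.0012207 = 1836.6464 → code 1836 (floor).
Reconstructed: 2.2412109 V.
V_in − V_rec = 0.000789063 V = 0.789 mV.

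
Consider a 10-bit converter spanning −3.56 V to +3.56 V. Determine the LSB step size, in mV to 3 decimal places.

6.953 mV

Full-scale span = 7.12 V.
LSB = 7.12 / 2^10 = 7.12 / 1024 = 0.00695313 V = 6.953 mV.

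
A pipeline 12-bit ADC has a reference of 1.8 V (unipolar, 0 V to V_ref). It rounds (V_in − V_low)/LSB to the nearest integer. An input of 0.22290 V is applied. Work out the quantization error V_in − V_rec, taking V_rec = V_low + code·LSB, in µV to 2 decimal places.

LSB = 1.8/2^12 = 439.45 µV.
(V_in − V_low)/LSB = (0.22290 − 0)/0.000439453 = 507.2213 → code 507 (round).
Code 507 maps back to 0 + 507×0.000439453 V = 0.22280273 V.
Error = 0.22290 − 0.22280273 = 9.72656e-05 V = 97.27 µV.

97.27 µV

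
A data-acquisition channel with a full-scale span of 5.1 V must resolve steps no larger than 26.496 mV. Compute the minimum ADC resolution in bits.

Number of steps required ≥ 5.1 V / 26.496 mV = 192.48.
Need 2^N ≥ 192.48; 2^7 = 128, 2^8 = 256.
Minimum N = 8.

8 bits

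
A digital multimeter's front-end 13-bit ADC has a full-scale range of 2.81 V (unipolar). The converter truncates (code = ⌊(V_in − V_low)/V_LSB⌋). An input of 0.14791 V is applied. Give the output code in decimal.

Full-scale span = 2.81 V; LSB = 2.81/2^13 = 343.02 µV.
(0.14791 − 0) / 0.000343018 = 431.202 LSBs.
⌊·⌋(431.202) = 431.

code 431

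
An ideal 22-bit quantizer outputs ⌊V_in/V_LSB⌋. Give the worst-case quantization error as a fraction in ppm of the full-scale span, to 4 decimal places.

Truncating → worst-case error = 1 LSB = V_FS/2^22, so 1e+06/4194304 = 0.238419 ppm of full scale.

0.2384 ppm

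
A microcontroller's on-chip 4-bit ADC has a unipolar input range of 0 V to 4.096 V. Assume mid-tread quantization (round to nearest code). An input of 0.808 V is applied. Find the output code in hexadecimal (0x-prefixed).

code 0x3 (decimal 3)

Full-scale span = 4.096 V; LSB = 4.096/2^4 = 256.000 mV.
Input sits at 3.156 steps above V_low.
So the output code is 3.
In hexadecimal (0x-prefixed): 0x3.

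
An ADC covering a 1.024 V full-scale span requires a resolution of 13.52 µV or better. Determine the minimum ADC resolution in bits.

17 bits

Number of steps required ≥ 1.024 V / 13.52 µV = 75739.64.
Need 2^N ≥ 75739.64; 2^16 = 65536, 2^17 = 131072.
Minimum N = 17.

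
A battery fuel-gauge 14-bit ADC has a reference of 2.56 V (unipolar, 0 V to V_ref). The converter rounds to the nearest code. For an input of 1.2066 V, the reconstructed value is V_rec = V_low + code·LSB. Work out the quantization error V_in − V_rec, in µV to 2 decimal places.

Step size: 2.56 V ÷ 2^14 = 156.25 µV.
(V_in − V_low)/LSB = (1.2066 − 0)/0.00015625 = 7722.2400 → code 7722 (round).
V_rec = 0 + 7722·0.00015625 = 1.2065625 V.
Error = 1.2066 − 1.2065625 = 3.75e-05 V = 37.50 µV.

37.50 µV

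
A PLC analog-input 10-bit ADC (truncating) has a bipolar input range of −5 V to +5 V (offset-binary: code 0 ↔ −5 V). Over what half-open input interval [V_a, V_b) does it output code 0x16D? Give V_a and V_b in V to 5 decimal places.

LSB = 10/2^10 = 9.766 mV.
Code 0x16D = 365 decimal.
V_a = V_low + 365·LSB = -1.43555 V; V_b = V_low + 366·LSB = -1.42578 V.

[-1.43555 V, -1.42578 V)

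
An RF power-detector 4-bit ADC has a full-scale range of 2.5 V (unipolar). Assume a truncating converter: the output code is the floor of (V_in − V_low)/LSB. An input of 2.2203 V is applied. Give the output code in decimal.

LSB = 2.5 V / 16 = 156.250 mV.
Input sits at 14.210 steps above V_low.
Floor → code 14.

code 14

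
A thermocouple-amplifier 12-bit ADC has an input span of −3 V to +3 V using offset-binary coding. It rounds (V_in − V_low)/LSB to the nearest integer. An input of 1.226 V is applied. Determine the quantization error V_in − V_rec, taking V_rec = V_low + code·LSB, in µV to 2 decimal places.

-74.22 µV

Step size: 6 V ÷ 2^12 = 1.465 mV.
Scaled input = 2884.9493 LSBs, so code = 2885.
V_rec = (−3) + 2885·0.00146484 = 1.2260742 V.
Difference: -7.42187e-05 V → -74.22 µV.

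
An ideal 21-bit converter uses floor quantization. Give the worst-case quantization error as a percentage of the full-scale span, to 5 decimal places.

Truncating → worst-case error = 1 LSB = V_FS/2^21, so 100/2097152 = 4.76837e-05 % of full scale.

0.00005 %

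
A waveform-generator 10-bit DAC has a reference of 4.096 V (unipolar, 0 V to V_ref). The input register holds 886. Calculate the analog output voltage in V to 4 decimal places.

3.5440 V

LSB = 4.096 V / 2^10 = 4.000 mV.
V_out = 0 + 886 × 0.004 V = 3.544 V.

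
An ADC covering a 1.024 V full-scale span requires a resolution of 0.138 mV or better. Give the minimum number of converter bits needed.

13 bits

Number of steps required ≥ 1.024 V / 0.138 mV = 7420.29.
Need 2^N ≥ 7420.29; 2^12 = 4096, 2^13 = 8192.
Minimum N = 13.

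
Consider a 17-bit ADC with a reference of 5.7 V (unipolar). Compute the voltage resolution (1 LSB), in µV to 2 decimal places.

43.49 µV

Full-scale span = 5.7 V.
LSB = 5.7 / 2^17 = 5.7 / 131072 = 4.34875e-05 V = 43.49 µV.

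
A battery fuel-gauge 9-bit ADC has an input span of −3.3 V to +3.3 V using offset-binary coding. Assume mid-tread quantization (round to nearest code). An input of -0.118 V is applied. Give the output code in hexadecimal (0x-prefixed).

code 0xF7 (decimal 247)

With 512 levels over 6.6 V, one step is 12.891 mV.
Input sits at 246.846 steps above V_low.
round(246.846) = 247.
In hexadecimal (0x-prefixed): 0xF7.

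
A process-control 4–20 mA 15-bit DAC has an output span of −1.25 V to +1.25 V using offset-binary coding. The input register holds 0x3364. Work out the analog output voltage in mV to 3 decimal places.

LSB = 2.5 V / 2^15 = 76.29 µV.
Code 0x3364 = 13156 decimal.
V_out = (−1.25) + 13156 × 7.62939e-05 V = -0.246277 V.
= -246.277 mV.

-246.277 mV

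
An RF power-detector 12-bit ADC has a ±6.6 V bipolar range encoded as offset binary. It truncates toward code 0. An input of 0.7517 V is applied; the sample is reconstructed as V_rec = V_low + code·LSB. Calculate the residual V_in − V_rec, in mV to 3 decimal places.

Step size: 13.2 V ÷ 2^12 = 3.223 mV.
(V_in − V_low)/LSB = (0.7517 − (−6.6))/0.00322266 = 2281.2548 → code 2281 (floor).
Reconstructed: 0.75087891 V.
Difference: 0.000821094 V → 0.821 mV.

0.821 mV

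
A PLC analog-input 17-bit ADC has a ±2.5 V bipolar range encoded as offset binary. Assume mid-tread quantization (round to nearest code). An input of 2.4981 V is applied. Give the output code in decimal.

code 131022

LSB = 5 V / 131072 = 38.15 µV.
(2.4981 − (−2.5)) / 3.8147e-05 = 131022.193 LSBs.
round(131022.193) = 131022.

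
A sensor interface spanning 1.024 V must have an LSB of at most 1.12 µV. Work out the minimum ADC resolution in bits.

Number of steps required ≥ 1.024 V / 1.12 µV = 914285.71.
Need 2^N ≥ 914285.71; 2^19 = 524288, 2^20 = 1048576.
Minimum N = 20.

20 bits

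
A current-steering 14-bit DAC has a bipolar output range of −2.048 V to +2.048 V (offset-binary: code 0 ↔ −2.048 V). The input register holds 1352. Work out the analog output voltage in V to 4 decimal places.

-1.7100 V

LSB = 4.096 V / 2^14 = 250.00 µV.
V_out = (−2.048) + 1352 × 0.00025 V = -1.71 V.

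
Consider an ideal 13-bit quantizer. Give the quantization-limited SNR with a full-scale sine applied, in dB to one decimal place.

80.0 dB

SNR ≈ 6.02·N + 1.76 dB = 6.02·13 + 1.76 = 80.02 dB.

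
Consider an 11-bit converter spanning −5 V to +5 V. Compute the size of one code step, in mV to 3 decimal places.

4.883 mV

Full-scale span = 10 V.
LSB = 10 / 2^11 = 10 / 2048 = 0.00488281 V = 4.883 mV.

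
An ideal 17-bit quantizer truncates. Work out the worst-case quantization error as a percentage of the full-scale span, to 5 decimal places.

0.00076 %

Truncating → worst-case error = 1 LSB = V_FS/2^17, so 100/131072 = 0.000762939 % of full scale.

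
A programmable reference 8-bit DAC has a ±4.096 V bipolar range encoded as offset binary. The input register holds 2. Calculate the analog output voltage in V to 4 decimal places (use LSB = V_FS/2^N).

LSB = 8.192 V / 2^8 = 32.000 mV.
V_out = (−4.096) + 2 × 0.032 V = -4.032 V.

-4.0320 V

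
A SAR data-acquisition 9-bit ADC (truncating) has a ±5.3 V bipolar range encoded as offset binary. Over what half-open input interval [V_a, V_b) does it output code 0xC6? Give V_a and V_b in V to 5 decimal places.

LSB = 10.6/2^9 = 20.703 mV.
Code 0xC6 = 198 decimal.
V_a = V_low + 198·LSB = -1.20078 V; V_b = V_low + 199·LSB = -1.18008 V.

[-1.20078 V, -1.18008 V)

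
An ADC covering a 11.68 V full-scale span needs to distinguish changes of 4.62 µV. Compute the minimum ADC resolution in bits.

22 bits

Number of steps required ≥ 11.68 V / 4.62 µV = 2528138.53.
Need 2^N ≥ 2528138.53; 2^21 = 2097152, 2^22 = 4194304.
Minimum N = 22.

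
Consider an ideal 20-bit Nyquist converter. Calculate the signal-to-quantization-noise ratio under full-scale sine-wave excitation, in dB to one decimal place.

SNR ≈ 6.02·N + 1.76 dB = 6.02·20 + 1.76 = 122.16 dB.

122.2 dB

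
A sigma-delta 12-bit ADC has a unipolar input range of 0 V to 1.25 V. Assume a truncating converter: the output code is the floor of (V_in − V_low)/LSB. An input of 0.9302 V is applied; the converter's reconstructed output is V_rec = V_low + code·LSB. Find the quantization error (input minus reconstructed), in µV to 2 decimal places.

24.22 µV

LSB = 1.25/2^12 = 305.18 µV.
Scaled input = 3048.0794 LSBs, so code = 3048.
Reconstructed: 0.93017578 V.
Difference: 2.42187e-05 V → 24.22 µV.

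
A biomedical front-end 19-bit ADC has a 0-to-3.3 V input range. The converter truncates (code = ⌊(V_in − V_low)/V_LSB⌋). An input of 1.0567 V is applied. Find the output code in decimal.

code 167883

With 524288 levels over 3.3 V, one step is 6.29 µV.
Input sits at 167883.373 steps above V_low.
So the output code is 167883.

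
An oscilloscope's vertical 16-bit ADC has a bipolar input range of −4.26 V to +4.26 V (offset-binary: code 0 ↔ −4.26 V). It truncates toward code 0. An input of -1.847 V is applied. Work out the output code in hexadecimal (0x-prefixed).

LSB = 8.52 V / 65536 = 130.00 µV.
Input sits at 18560.841 steps above V_low.
So the output code is 18560.
In hexadecimal (0x-prefixed): 0x4880.

code 0x4880 (decimal 18560)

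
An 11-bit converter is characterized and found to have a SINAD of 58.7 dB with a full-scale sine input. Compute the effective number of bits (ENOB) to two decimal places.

9.46 bits

ENOB = (SINAD − 1.76) / 6.02 = (58.7 − 1.76)/6.02 = 9.458.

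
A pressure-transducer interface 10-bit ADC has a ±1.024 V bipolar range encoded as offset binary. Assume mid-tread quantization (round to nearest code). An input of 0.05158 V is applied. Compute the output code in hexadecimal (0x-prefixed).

With 1024 levels over 2.048 V, one step is 2.000 mV.
(V_in − V_low)/LSB = (0.05158 − (−1.024)) / 0.002 = 537.790.
round(537.790) = 538.
In hexadecimal (0x-prefixed): 0x21A.

code 0x21A (decimal 538)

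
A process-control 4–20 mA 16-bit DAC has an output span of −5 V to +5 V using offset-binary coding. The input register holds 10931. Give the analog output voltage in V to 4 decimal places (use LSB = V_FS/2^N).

LSB = 10 V / 2^16 = 152.59 µV.
V_out = (−5) + 10931 × 0.000152588 V = -3.33206 V.

-3.3321 V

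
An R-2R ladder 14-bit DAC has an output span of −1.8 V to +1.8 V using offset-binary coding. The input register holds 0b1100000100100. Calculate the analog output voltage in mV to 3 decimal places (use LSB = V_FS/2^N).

LSB = 3.6 V / 2^14 = 219.73 µV.
Code 0b1100000100100 = 6180 decimal.
V_out = (−1.8) + 6180 × 0.000219727 V = -0.44209 V.
= -442.090 mV.

-442.090 mV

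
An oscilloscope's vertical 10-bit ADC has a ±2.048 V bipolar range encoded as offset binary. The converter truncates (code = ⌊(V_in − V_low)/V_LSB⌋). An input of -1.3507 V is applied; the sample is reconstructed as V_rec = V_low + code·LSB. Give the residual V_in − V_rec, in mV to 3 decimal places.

1.300 mV

Step size: 4.096 V ÷ 2^10 = 4.000 mV.
(V_in − V_low)/LSB = (-1.3507 − (−2.048))/0.004 = 174.3250 → code 174 (floor).
V_rec = (−2.048) + 174·0.004 = -1.352 V.
V_in − V_rec = 0.0013 V = 1.300 mV.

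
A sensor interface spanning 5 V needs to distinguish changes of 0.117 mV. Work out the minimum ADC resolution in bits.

16 bits

Number of steps required ≥ 5 V / 0.117 mV = 42735.04.
Need 2^N ≥ 42735.04; 2^15 = 32768, 2^16 = 65536.
Minimum N = 16.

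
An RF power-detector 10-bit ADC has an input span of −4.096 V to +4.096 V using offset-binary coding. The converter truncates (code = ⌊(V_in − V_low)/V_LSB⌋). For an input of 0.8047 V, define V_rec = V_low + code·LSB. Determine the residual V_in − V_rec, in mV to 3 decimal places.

4.700 mV

LSB = 8.192/2^10 = 8.000 mV.
(0.8047 − (−4.096))/0.008 = 612.5875; ⌊·⌋ gives code 612.
V_rec = (−4.096) + 612·0.008 = 0.8 V.
V_in − V_rec = 0.0047 V = 4.700 mV.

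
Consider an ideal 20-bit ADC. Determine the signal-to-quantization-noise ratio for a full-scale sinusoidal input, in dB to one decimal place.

122.2 dB

SNR ≈ 6.02·N + 1.76 dB = 6.02·20 + 1.76 = 122.16 dB.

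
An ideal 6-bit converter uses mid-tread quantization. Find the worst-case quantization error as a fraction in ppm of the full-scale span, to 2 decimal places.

7812.50 ppm

Rounding → worst-case error = ½ LSB = V_FS/2^7, so 1e+06/128 = 7812.5 ppm of full scale.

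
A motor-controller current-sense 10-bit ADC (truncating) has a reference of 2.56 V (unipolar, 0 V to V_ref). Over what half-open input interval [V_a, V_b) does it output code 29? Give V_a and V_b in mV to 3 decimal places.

LSB = 2.56/2^10 = 2.500 mV.
V_a = V_low + 29·LSB = 0.0725 V; V_b = V_low + 30·LSB = 0.075 V.

[72.500 mV, 75.000 mV)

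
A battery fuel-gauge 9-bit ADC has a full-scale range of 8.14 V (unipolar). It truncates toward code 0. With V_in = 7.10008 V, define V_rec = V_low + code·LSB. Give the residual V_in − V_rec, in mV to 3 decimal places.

Step size: 8.14 V ÷ 2^9 = 15.898 mV.
(7.10008 − 0)/0.0158984 = 446.5898; ⌊·⌋ gives code 446.
Code 446 maps back to 0 + 446×0.0158984 V = 7.0907031 V.
V_in − V_rec = 0.00937687 V = 9.377 mV.

9.377 mV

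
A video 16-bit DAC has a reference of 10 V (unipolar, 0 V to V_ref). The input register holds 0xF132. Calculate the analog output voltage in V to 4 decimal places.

9.4217 V

LSB = 10 V / 2^16 = 152.59 µV.
Code 0xF132 = 61746 decimal.
V_out = 0 + 61746 × 0.000152588 V = 9.42169 V.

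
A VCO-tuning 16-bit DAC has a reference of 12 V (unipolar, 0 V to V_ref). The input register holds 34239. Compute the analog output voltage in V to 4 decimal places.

6.2693 V

LSB = 12 V / 2^16 = 183.11 µV.
V_out = 0 + 34239 × 0.000183105 V = 6.26935 V.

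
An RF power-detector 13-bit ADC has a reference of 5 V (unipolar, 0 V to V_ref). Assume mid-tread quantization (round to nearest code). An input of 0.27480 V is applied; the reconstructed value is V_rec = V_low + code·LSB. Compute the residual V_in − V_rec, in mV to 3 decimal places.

0.142 mV

Step size: 5 V ÷ 2^13 = 0.610 mV.
(V_in − V_low)/LSB = (0.27480 − 0)/0.000610352 = 450.2323 → code 450 (round).
Code 450 maps back to 0 + 450×0.000610352 V = 0.2746582 V.
V_in − V_rec = 0.000141797 V = 0.142 mV.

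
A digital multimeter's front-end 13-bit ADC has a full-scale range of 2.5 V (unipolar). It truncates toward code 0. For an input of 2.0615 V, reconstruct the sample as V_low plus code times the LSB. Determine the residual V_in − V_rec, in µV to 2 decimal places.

One LSB is 2.5 V / 8192 = 305.18 µV.
(2.0615 − 0)/0.000305176 = 6755.1232; ⌊·⌋ gives code 6755.
Code 6755 maps back to 0 + 6755×0.000305176 V = 2.0614624 V.
Difference: 3.75977e-05 V → 37.60 µV.

37.60 µV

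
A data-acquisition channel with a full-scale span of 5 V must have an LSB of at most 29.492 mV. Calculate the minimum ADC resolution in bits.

8 bits

Number of steps required ≥ 5 V / 29.492 mV = 169.54.
Need 2^N ≥ 169.54; 2^7 = 128, 2^8 = 256.
Minimum N = 8.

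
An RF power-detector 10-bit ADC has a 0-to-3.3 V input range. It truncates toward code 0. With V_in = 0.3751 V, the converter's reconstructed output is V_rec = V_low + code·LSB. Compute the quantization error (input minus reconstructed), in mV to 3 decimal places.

1.272 mV

Step size: 3.3 V ÷ 2^10 = 3.223 mV.
Scaled input = 116.3947 LSBs, so code = 116.
Reconstructed: 0.37382813 V.
Error = 0.3751 − 0.37382813 = 0.00127188 V = 1.272 mV.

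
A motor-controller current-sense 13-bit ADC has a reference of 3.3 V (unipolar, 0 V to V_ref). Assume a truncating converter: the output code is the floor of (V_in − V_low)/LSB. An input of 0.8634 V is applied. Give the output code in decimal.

With 8192 levels over 3.3 V, one step is 402.83 µV.
Input sits at 2143.325 steps above V_low.
⌊·⌋(2143.325) = 2143.

code 2143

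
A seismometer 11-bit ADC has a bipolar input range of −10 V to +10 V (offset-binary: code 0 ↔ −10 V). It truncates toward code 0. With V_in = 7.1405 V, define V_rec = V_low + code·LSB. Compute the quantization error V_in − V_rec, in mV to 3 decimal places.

Step size: 20 V ÷ 2^11 = 9.766 mV.
Scaled input = 1755.1872 LSBs, so code = 1755.
Code 1755 maps back to (−10) + 1755×0.00976562 V = 7.1386719 V.
Difference: 0.00182813 V → 1.828 mV.

1.828 mV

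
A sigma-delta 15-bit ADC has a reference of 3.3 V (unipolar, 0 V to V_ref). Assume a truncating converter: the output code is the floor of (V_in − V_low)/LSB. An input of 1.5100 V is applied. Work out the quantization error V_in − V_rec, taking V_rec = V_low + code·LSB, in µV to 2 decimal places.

LSB = 3.3/2^15 = 100.71 µV.
Scaled input = 14993.8424 LSBs, so code = 14993.
Code 14993 maps back to 0 + 14993×0.000100708 V = 1.5099152 V.
Error = 1.5100 − 1.5099152 = 8.48389e-05 V = 84.84 µV.

84.84 µV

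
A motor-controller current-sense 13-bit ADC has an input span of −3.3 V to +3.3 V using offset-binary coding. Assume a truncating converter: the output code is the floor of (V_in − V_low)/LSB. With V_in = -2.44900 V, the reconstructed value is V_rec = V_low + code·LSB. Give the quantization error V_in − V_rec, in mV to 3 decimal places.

0.219 mV

One LSB is 6.6 V / 8192 = 0.806 mV.
(V_in − V_low)/LSB = (-2.44900 − (−3.3))/0.000805664 = 1056.2715 → code 1056 (floor).
Code 1056 maps back to (−3.3) + 1056×0.000805664 V = -2.4492188 V.
V_in − V_rec = 0.00021875 V = 0.219 mV.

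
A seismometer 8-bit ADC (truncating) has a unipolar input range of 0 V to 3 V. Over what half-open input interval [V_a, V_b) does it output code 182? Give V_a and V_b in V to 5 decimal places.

[2.13281 V, 2.14453 V)

LSB = 3/2^8 = 11.719 mV.
V_a = V_low + 182·LSB = 2.13281 V; V_b = V_low + 183·LSB = 2.14453 V.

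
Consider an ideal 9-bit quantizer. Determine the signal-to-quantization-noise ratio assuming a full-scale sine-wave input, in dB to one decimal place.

55.9 dB

SNR ≈ 6.02·N + 1.76 dB = 6.02·9 + 1.76 = 55.94 dB.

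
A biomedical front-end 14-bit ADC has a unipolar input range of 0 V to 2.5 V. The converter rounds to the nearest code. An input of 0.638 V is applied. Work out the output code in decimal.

code 4181

With 16384 levels over 2.5 V, one step is 152.59 µV.
Input sits at 4181.197 steps above V_low.
Round → code 4181.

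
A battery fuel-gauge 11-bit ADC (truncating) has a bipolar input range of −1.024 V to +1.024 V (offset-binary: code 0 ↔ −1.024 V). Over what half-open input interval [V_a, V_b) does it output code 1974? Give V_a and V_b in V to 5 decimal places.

LSB = 2.048/2^11 = 1.000 mV.
V_a = V_low + 1974·LSB = 0.95 V; V_b = V_low + 1975·LSB = 0.951 V.

[0.95000 V, 0.95100 V)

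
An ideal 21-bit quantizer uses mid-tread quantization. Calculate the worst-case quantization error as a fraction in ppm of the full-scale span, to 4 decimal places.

0.2384 ppm

Rounding → worst-case error = ½ LSB = V_FS/2^22, so 1e+06/4194304 = 0.238419 ppm of full scale.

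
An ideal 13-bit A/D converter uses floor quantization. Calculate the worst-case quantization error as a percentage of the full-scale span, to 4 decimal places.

0.0122 %

Truncating → worst-case error = 1 LSB = V_FS/2^13, so 100/8192 = 0.012207 % of full scale.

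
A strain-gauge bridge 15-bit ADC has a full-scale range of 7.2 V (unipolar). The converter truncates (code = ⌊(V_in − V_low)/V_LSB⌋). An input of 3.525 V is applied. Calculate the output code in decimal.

Full-scale span = 7.2 V; LSB = 7.2/2^15 = 219.73 µV.
(3.525 − 0) / 0.000219727 = 16042.667 LSBs.
So the output code is 16042.

code 16042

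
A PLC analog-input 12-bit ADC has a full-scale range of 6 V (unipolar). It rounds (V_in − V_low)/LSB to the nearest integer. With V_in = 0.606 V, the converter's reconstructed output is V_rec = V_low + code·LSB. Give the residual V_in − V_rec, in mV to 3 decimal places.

One LSB is 6 V / 4096 = 1.465 mV.
(0.606 − 0)/0.00146484 = 413.6960; round gives code 414.
Reconstructed: 0.60644531 V.
Difference: -0.000445313 V → -0.445 mV.

-0.445 mV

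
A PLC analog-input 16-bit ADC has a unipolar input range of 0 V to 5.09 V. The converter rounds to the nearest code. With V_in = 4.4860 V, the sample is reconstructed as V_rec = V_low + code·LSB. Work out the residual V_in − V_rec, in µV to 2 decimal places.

LSB = 5.09/2^16 = 77.67 µV.
(4.4860 − 0)/7.76672e-05 = 57759.2330; round gives code 57759.
Code 57759 maps back to 0 + 57759×7.76672e-05 V = 4.4859819 V.
Difference: 1.80969e-05 V → 18.10 µV.

18.10 µV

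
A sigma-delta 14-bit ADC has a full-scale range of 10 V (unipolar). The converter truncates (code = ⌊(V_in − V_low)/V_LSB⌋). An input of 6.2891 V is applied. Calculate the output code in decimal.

code 10304

LSB = 10 V / 16384 = 0.610 mV.
(V_in − V_low)/LSB = (6.2891 − 0) / 0.000610352 = 10304.061.
⌊·⌋(10304.061) = 10304.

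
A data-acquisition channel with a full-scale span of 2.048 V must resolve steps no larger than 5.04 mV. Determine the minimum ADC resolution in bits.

Number of steps required ≥ 2.048 V / 5.04 mV = 406.35.
Need 2^N ≥ 406.35; 2^8 = 256, 2^9 = 512.
Minimum N = 9.

9 bits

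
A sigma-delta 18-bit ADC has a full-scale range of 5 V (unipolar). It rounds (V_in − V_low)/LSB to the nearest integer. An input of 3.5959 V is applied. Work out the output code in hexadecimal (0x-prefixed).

code 0x2E071 (decimal 188529)

With 262144 levels over 5 V, one step is 19.07 µV.
(V_in − V_low)/LSB = (3.5959 − 0) / 1.90735e-05 = 188528.722.
So the output code is 188529.
In hexadecimal (0x-prefixed): 0x2E071.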